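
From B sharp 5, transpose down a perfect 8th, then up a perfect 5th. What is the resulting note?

Down a perfect octave from B#5: B#4 (12 semitones down).
Up a perfect fifth from B#4: F##5 (7 semitones up).

F double-sharp 5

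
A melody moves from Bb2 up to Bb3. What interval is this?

perfect octave

B to B is the same letter name, plus an octave, so the interval is some kind of octave.
The perfect octave spans 12 semitones, and Bb2 to Bb3 is exactly 12 semitones — so this is a perfect octave.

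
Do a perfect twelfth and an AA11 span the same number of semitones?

A perfect twelfth spans 19 semitones, and a doubly augmented eleventh also spans 19 semitones — they're enharmonic.

Yes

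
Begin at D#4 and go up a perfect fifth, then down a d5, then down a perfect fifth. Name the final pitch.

G##3

Up a perfect fifth from D#4: A#4 (7 semitones up).
Down a diminished fifth from A#4: D##4 (6 semitones down).
D##4 down a perfect fifth → G##3 (7 semitones).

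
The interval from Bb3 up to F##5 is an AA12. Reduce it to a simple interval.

Subtracting seven from the interval number removes an octave: 12 − 7 = 5.
So a doubly augmented twelfth is an octave plus a doubly augmented fifth. The quality is unchanged.

doubly augmented fifth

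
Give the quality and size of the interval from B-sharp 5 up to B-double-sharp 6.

B to B is the same letter name, plus an octave: an octave.
A perfect octave would be 12 semitones; B#5 to B##6 is 13, one semitone wider, so the interval is augmented.

augmented octave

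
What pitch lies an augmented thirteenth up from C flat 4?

The thirteenth's letter: C up six letter names plus an octave → A.
Moving 22 semitones up from Cb4 (the size of an augmented thirteenth) reaches A5.

A 5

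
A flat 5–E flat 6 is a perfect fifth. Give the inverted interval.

Interval numbers invert to sum to nine: 5 + 4 = 9, so a fifth inverts to a fourth.
And perfect stays perfect under inversion, so we get a perfect fourth.

perfect 4th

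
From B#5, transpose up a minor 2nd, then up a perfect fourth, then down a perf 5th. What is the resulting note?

Up a minor second from B#5: C#6 (1 semitone up).
C#6 up a perfect fourth → F#6 (5 semitones).
F#6 down a perfect fifth → B5 (7 semitones).

B5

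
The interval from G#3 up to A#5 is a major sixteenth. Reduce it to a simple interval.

major 2nd

Each octave removed subtracts seven from the number: 16 − 14 = 2.
Quality carries through unchanged, so the simple form is a major second.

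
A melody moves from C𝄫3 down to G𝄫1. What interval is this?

perfect eleventh

Descending from Cbb3 to Gbb1 is the same interval as ascending Gbb1 to Cbb3.
G to C spans four letter names (G-A-B-C), plus an octave: an eleventh.
Counting semitones, Gbb1→Cbb3 is 17, which is the perfect eleventh.
(Equivalently, a compound perfect fourth: a perfect fourth plus an octave.)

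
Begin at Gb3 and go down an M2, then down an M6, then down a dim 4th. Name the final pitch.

A major second down from Gb3 is Fb3.
Fb3 down a major sixth → Abb2 (9 semitones).
A diminished fourth down from Abb2 is Eb2.

Eb2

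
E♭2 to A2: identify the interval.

E to A spans four letter names (E-F-G-A): a fourth.
The perfect fourth is 5 semitones; here we have 6, one semitone wider: augmented.

A4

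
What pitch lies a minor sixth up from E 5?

The sixth takes the letter from E up to C.
A minor sixth spans 8 semitones, so from E5 the target pitch is C6.

C 6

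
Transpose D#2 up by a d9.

Counting two letter names plus an octave up from D lands on E.
A diminished ninth is 12 semitones; 12 semitones up from D#2 gives Eb3.

Eb3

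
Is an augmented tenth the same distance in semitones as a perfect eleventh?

Yes

An augmented tenth = 17 semitones = a perfect eleventh; enharmonically equal.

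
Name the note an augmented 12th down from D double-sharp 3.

Counting five letter names plus an octave down from D lands on G.
Moving 20 semitones down from D##3 (the size of an augmented twelfth) reaches G#1.

G sharp 1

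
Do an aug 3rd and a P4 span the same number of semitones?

Yes

Both span 5 semitones: an augmented third and a perfect fourth are the same chromatic distance.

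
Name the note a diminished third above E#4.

G4

The third takes the letter from E up to G.
Moving 2 semitones up from E#4 (the size of a diminished third) reaches G4.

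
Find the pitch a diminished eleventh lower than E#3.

Counting four letter names plus an octave down from E lands on B.
Moving 16 semitones down from E#3 (the size of a diminished eleventh) reaches B##1.

B##1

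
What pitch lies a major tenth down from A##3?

The tenth's letter: A down three letter names plus an octave → F.
A major tenth is 16 semitones; 16 semitones down from A##3 gives F##2.

F##2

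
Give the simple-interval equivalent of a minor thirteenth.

Take out an octave (7 from the number): 13 − 7 = 6.
That makes a minor thirteenth a compound minor sixth — an octave plus a minor sixth.

minor sixth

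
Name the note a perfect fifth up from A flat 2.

Five letter names up from A: E.
A perfect fifth is 7 semitones; 7 semitones up from Ab2 gives Eb3.

E flat 3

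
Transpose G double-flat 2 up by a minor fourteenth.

F double-flat 4

The fourteenth's letter: G up seven letter names plus an octave → F.
Moving 22 semitones up from Gbb2 (the size of a minor fourteenth) reaches Fbb4.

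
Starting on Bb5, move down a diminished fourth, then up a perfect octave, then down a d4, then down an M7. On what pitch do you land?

Down a diminished fourth from Bb5: F#5 (4 semitones down).
Up a perfect octave from F#5: F#6 (12 semitones up).
Down a diminished fourth from F#6: C##6 (4 semitones down).
Down a major seventh from C##6: D#5 (11 semitones down).

D#5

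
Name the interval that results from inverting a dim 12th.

augmented 4th

First reduce the compound diminished twelfth to its simple form, a diminished fifth.
Interval numbers invert to sum to nine: 5 + 4 = 9, so a fifth inverts to a fourth.
The quality also flips — diminished becomes augmented — giving an augmented fourth.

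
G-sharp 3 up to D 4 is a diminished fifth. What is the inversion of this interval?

The rule of nine gives the new number: 9 − 5 = 4, so a fifth becomes a fourth.
And diminished becomes augmented under inversion, so we get an augmented fourth.

augmented fourth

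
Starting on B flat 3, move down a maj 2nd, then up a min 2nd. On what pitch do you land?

Bb3 down a major second → Ab3 (2 semitones).
A minor second up from Ab3 is Bbb3.

B double-flat 3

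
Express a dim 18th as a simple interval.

Each octave removed subtracts seven from the number: 18 − 14 = 4.
That makes a diminished eighteenth a compound diminished fourth — 2 octaves plus a diminished fourth.

d4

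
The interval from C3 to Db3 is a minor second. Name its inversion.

major 7th

The rule of nine gives the new number: 9 − 2 = 7, so a second becomes a seventh.
And minor becomes major under inversion, so we get a major seventh.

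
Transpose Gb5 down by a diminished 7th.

Seven letter names down from G: A.
A diminished seventh is 9 semitones; 9 semitones down from Gb5 gives A4.

A4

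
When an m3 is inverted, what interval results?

major sixth

Interval numbers invert to sum to nine: 3 + 6 = 9, so a third inverts to a sixth.
The quality also flips — minor becomes major — giving a major sixth.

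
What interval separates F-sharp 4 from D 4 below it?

major third

Descending from F#4 to D4 is the same interval as ascending D4 to F#4.
D to F spans three letter names (D-E-F), so the interval is some kind of third.
Counting semitones, D4→F#4 is 4, which is the major third.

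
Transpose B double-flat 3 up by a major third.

The third takes the letter from B up to D.
A major third spans 4 semitones, so from Bbb3 the target pitch is Db4.

D flat 4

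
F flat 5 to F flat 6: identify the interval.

F to F is the same letter name, plus an octave, so the interval is some kind of octave.
The perfect octave spans 12 semitones, and Fb5 to Fb6 is exactly 12 semitones — so this is a perfect octave.

perfect octave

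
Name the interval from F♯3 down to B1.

Descending from F#3 to B1 is the same interval as ascending B1 to F#3.
B to F spans five letter names (B-C-D-E-F), plus an octave: a twelfth.
Counting semitones, B1→F#3 is 19, which is the perfect twelfth.
(Equivalently, a compound perfect fifth: a perfect fifth plus an octave.)

P12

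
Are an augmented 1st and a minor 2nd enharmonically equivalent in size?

Both span 1 semitone: an augmented unison and a minor second are the same chromatic distance.

Yes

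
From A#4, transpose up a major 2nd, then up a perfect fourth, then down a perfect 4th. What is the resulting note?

B#4

A major second up from A#4 is B#4.
A perfect fourth up from B#4 is E#5.
A perfect fourth down from E#5 is B#4.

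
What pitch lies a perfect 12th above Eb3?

Counting five letter names plus an octave up from E lands on B.
A perfect twelfth spans 19 semitones, so from Eb3 the target pitch is Bb4.

Bb4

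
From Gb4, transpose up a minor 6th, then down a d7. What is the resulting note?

Gb4 up a minor sixth → Ebb5 (8 semitones).
Ebb5 down a diminished seventh → F4 (9 semitones).

F4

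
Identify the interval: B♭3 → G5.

B to G spans six letter names (B-C-D-E-F-G), plus an octave: a thirteenth.
Bb3 to G5 is 21 semitones, matching the major thirteenth exactly, so the quality is major.
(Equivalently, a compound major sixth: a major sixth plus an octave.)

M13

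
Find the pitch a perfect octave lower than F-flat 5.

F-flat 4

For an octave the letter name doesn't change: still F, an octave down.
A perfect octave is 12 semitones; 12 semitones down from Fb5 gives Fb4.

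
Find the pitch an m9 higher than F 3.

G flat 4

Two letters up from F (plus an octave) reaches G.
A minor ninth spans 13 semitones, so from F3 the target pitch is Gb4.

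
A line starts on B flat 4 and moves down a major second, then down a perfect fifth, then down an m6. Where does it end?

F 3

Bb4 down a major second → Ab4 (2 semitones).
A perfect fifth down from Ab4 is Db4.
Down a minor sixth from Db4: F3 (8 semitones down).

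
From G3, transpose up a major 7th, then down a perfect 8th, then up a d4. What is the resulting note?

G3 up a major seventh → F#4 (11 semitones).
F#4 down a perfect octave → F#3 (12 semitones).
Up a diminished fourth from F#3: Bb3 (4 semitones up).

Bb3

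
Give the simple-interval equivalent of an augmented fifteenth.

Subtracting seven from the interval number removes an octave: 15 − 7 = 8.
That makes an augmented fifteenth a compound augmented octave — an octave plus an augmented octave.

A8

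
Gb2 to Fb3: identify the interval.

minor seventh

G to F spans seven letter names (G-A-B-C-D-E-F) — that makes it a seventh of some quality.
A major seventh would be 11 semitones, but Gb2 to Fb3 is 10 — one semitone narrower, making it a minor seventh.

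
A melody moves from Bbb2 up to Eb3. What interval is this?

B to E spans four letter names (B-C-D-E) — that makes it a fourth of some quality.
Bbb2 to Eb3 spans 6 semitones — one semitone wider than the perfect fourth (5) — giving an augmented fourth.

augmented fourth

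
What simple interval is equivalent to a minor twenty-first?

Subtracting seven from the interval number removes an octave: 21 − 14 = 7.
Quality carries through unchanged, so the simple form is a minor seventh.

m7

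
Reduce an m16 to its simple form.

minor second

Each octave removed subtracts seven from the number: 16 − 14 = 2.
That makes a minor sixteenth a compound minor second — 2 octaves plus a minor second.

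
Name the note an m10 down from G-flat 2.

Three letters down from G (plus an octave) reaches E.
Moving 15 semitones down from Gb2 (the size of a minor tenth) reaches Eb1.

E-flat 1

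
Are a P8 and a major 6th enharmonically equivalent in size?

12 semitones (perfect octave) vs 9 semitones (major sixth): not equal.

No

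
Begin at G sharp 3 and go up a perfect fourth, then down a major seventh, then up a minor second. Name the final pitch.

E flat 3

A perfect fourth up from G#3 is C#4.
A major seventh down from C#4 is D3.
Up a minor second from D3: Eb3 (1 semitone up).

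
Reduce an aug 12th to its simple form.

Take out an octave (7 from the number): 12 − 7 = 5.
So an augmented twelfth is an octave plus an augmented fifth. The quality is unchanged.

augmented fifth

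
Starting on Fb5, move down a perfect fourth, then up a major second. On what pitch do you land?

Fb5 down a perfect fourth → Cb5 (5 semitones).
A major second up from Cb5 is Db5.

Db5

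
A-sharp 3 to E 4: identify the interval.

A to E spans five letter names (A-B-C-D-E), so the interval is some kind of fifth.
A perfect fifth would be 7 semitones; A#3 to E4 is 6, one semitone narrower, so the interval is diminished.

diminished fifth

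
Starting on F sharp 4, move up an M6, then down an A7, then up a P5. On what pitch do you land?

B flat 4

A major sixth up from F#4 is D#5.
Down an augmented seventh from D#5: Eb4 (12 semitones down).
Eb4 up a perfect fifth → Bb4 (7 semitones).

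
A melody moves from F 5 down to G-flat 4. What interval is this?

major seventh

Descending from F5 to Gb4 is the same interval as ascending Gb4 to F5.
G to F spans seven letter names (G-A-B-C-D-E-F): a seventh.
The major seventh spans 11 semitones, and Gb4 to F5 is exactly 11 semitones — so this is a major seventh.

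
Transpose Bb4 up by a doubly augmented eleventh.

E#6

The eleventh's letter: B up four letter names plus an octave → E.
A doubly augmented eleventh is 19 semitones; 19 semitones up from Bb4 gives E#6.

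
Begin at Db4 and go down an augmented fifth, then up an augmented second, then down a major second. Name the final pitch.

Gb3

An augmented fifth down from Db4 is Gbb3.
Up an augmented second from Gbb3: Ab3 (3 semitones up).
Ab3 down a major second → Gb3 (2 semitones).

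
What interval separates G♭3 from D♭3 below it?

Descending from Gb3 to Db3 is the same interval as ascending Db3 to Gb3.
D to G spans four letter names (D-E-F-G) — that makes it a fourth of some quality.
The perfect fourth spans 5 semitones, and Db3 to Gb3 is exactly 5 semitones — so this is a perfect fourth.

perfect fourth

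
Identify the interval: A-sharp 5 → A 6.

A to A is the same letter name, plus an octave, so the interval is some kind of octave.
The perfect octave is 12 semitones; here we have 11, one semitone narrower: diminished.

diminished 8th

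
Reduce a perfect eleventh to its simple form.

P4

Subtracting seven from the interval number removes an octave: 11 − 7 = 4.
So a perfect eleventh is an octave plus a perfect fourth. The quality is unchanged.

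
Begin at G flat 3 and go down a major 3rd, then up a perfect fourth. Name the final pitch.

Gb3 down a major third → Ebb3 (4 semitones).
A perfect fourth up from Ebb3 is Abb3.

A double-flat 3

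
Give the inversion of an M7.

Interval numbers invert to sum to nine: 7 + 2 = 9, so a seventh inverts to a second.
Quality inverts too: major becomes minor. That makes the inversion a minor second.

minor 2nd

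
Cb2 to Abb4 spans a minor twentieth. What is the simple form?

Subtracting seven from the interval number removes an octave: 20 − 14 = 6.
So a minor twentieth is 2 octaves plus a minor sixth. The quality is unchanged.

minor 6th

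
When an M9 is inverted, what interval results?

First reduce the compound major ninth to its simple form, a major second.
Interval numbers invert to sum to nine: 2 + 7 = 9, so a second inverts to a seventh.
And major becomes minor under inversion, so we get a minor seventh.

m7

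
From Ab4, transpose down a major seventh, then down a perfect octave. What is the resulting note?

Bbb2

Down a major seventh from Ab4: Bbb3 (11 semitones down).
Bbb3 down a perfect octave → Bbb2 (12 semitones).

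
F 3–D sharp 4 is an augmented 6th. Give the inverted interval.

The rule of nine gives the new number: 9 − 6 = 3, so a sixth becomes a third.
And augmented becomes diminished under inversion, so we get a diminished third.

d3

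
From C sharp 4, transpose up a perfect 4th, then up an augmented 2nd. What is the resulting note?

Up a perfect fourth from C#4: F#4 (5 semitones up).
Up an augmented second from F#4: G##4 (3 semitones up).

G double-sharp 4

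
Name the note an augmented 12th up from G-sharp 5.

Counting five letter names plus an octave up from G lands on D.
An augmented twelfth is 20 semitones; 20 semitones up from G#5 gives D##7.

D-double-sharp 7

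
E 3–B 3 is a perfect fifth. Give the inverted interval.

Interval numbers invert to sum to nine: 5 + 4 = 9, so a fifth inverts to a fourth.
And perfect stays perfect under inversion, so we get a perfect fourth.

P4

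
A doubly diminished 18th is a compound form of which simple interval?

doubly diminished 4th

Subtracting seven from the interval number removes an octave: 18 − 14 = 4.
Quality carries through unchanged, so the simple form is a doubly diminished fourth.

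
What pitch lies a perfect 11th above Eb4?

Four letters up from E (plus an octave) reaches A.
A perfect eleventh spans 17 semitones, so from Eb4 the target pitch is Ab5.

Ab5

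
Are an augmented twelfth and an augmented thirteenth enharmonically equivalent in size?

No

20 semitones (augmented twelfth) vs 22 semitones (augmented thirteenth): not equal.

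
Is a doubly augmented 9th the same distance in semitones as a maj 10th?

A doubly augmented ninth spans 16 semitones, and a major tenth also spans 16 semitones — they're enharmonic.

Yes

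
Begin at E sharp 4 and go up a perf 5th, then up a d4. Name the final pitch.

A perfect fifth up from E#4 is B#4.
Up a diminished fourth from B#4: E5 (4 semitones up).

E 5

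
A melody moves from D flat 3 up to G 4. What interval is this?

augmented eleventh

D to G spans four letter names (D-E-F-G), plus an octave — that makes it an eleventh of some quality.
A perfect eleventh would be 17 semitones; Db3 to G4 is 18, one semitone wider, so the interval is augmented.
(Equivalently, a compound augmented fourth: an augmented fourth plus an octave.)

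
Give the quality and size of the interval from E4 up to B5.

E to B spans five letter names (E-F-G-A-B), plus an octave, so the interval is some kind of twelfth.
E4 to B5 is 19 semitones, matching the perfect twelfth exactly, so the quality is perfect.
(Equivalently, a compound perfect fifth: a perfect fifth plus an octave.)

P12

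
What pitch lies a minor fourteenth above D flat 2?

Seven letters up from D (plus an octave) reaches C.
Moving 22 semitones up from Db2 (the size of a minor fourteenth) reaches Cb4.

C flat 4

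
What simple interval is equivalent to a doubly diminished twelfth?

doubly diminished fifth

Take out an octave (7 from the number): 12 − 7 = 5.
That makes a doubly diminished twelfth a compound doubly diminished fifth — an octave plus a doubly diminished fifth.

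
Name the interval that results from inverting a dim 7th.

A2

The rule of nine gives the new number: 9 − 7 = 2, so a seventh becomes a second.
Quality inverts too: diminished becomes augmented. That makes the inversion an augmented second.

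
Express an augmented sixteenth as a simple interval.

augmented second

Subtracting seven from the interval number removes an octave: 16 − 14 = 2.
That makes an augmented sixteenth a compound augmented second — 2 octaves plus an augmented second.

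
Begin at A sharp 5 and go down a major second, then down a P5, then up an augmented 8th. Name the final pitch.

A major second down from A#5 is G#5.
Down a perfect fifth from G#5: C#5 (7 semitones down).
Up an augmented octave from C#5: C##6 (13 semitones up).

C double-sharp 6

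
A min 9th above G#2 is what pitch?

The ninth's letter: G up two letter names plus an octave → A.
Moving 13 semitones up from G#2 (the size of a minor ninth) reaches A3.

A3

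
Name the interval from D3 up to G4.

perfect eleventh

D to G spans four letter names (D-E-F-G), plus an octave — that makes it an eleventh of some quality.
Counting semitones, D3→G4 is 17, which is the perfect eleventh.
(Equivalently, a compound perfect fourth: a perfect fourth plus an octave.)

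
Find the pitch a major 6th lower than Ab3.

The sixth takes the letter from A down to C.
A major sixth is 9 semitones; 9 semitones down from Ab3 gives Cb3.

Cb3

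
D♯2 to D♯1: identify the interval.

Descending from D#2 to D#1 is the same interval as ascending D#1 to D#2.
D to D is the same letter name, plus an octave, so the interval is some kind of octave.
The perfect octave spans 12 semitones, and D#1 to D#2 is exactly 12 semitones — so this is a perfect octave.

perfect octave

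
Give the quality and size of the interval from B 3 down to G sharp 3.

Descending from B3 to G#3 is the same interval as ascending G#3 to B3.
G to B spans three letter names (G-A-B) — that makes it a third of some quality.
G#3 to B3 is 3 semitones, a half step short of the major third (4), so this is minor.

m3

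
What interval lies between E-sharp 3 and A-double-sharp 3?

augmented fourth

E to A spans four letter names (E-F-G-A), so the interval is some kind of fourth.
The perfect fourth is 5 semitones; here we have 6, one semitone wider: augmented.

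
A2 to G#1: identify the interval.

Descending from A2 to G#1 is the same interval as ascending G#1 to A2.
G to A spans two letter names (G-A), plus an octave: a ninth.
A major ninth would be 14 semitones, but G#1 to A2 is 13 — one semitone narrower, making it a minor ninth.
(Equivalently, a compound minor second: a minor second plus an octave.)

minor ninth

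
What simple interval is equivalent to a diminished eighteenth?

Each octave removed subtracts seven from the number: 18 − 14 = 4.
Quality carries through unchanged, so the simple form is a diminished fourth.

diminished 4th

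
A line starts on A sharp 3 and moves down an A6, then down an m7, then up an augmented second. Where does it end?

An augmented sixth down from A#3 is C3.
C3 down a minor seventh → D2 (10 semitones).
An augmented second up from D2 is E#2.

E sharp 2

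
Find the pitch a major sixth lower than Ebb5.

Gbb4

Six letter names down from E: G.
A major sixth spans 9 semitones, so from Ebb5 the target pitch is Gbb4.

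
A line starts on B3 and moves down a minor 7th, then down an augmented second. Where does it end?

Down a minor seventh from B3: C#3 (10 semitones down).
Down an augmented second from C#3: Bb2 (3 semitones down).

Bb2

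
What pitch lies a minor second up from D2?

Eb2

Two letter names up from D: E.
A minor second spans 1 semitone, so from D2 the target pitch is Eb2.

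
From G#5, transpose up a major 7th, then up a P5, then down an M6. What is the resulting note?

Up a major seventh from G#5: F##6 (11 semitones up).
A perfect fifth up from F##6 is C##7.
A major sixth down from C##7 is E#6.

E#6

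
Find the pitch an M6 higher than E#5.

Six letter names up from E: C.
A major sixth spans 9 semitones, so from E#5 the target pitch is C##6.

C##6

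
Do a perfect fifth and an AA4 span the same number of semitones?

A perfect fifth spans 7 semitones, and a doubly augmented fourth also spans 7 semitones — they're enharmonic.

Yes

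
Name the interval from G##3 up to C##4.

G to C spans four letter names (G-A-B-C) — that makes it a fourth of some quality.
G##3 to C##4 is 5 semitones, matching the perfect fourth exactly, so the quality is perfect.

perfect fourth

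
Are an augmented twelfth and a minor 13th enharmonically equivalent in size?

Yes

An augmented twelfth = 20 semitones = a minor thirteenth; enharmonically equal.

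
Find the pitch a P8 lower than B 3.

B 2

The letter stays B (same as the start), shifted an octave down.
A perfect octave spans 12 semitones, so from B3 the target pitch is B2.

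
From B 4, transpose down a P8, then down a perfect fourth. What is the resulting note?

F sharp 3

A perfect octave down from B4 is B3.
B3 down a perfect fourth → F#3 (5 semitones).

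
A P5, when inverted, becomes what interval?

Inverted interval numbers add to nine, so a fifth pairs with a fourth (5 + 4 = 9).
The quality also flips — perfect stays perfect — giving a perfect fourth.

perfect 4th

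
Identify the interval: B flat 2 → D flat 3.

minor third

B to D spans three letter names (B-C-D): a third.
Bb2 to Db3 is 3 semitones, a half step short of the major third (4), so this is minor.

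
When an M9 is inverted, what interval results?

minor seventh

First reduce the compound major ninth to its simple form, a major second.
The rule of nine gives the new number: 9 − 2 = 7, so a second becomes a seventh.
The quality also flips — major becomes minor — giving a minor seventh.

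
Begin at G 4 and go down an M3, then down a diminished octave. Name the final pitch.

E 3

A major third down from G4 is Eb4.
Eb4 down a diminished octave → E3 (11 semitones).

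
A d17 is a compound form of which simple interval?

Each octave removed subtracts seven from the number: 17 − 14 = 3.
That makes a diminished seventeenth a compound diminished third — 2 octaves plus a diminished third.

d3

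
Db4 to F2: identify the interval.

Descending from Db4 to F2 is the same interval as ascending F2 to Db4.
F to D spans six letter names (F-G-A-B-C-D), plus an octave — that makes it a thirteenth of some quality.
F2 to Db4 is 20 semitones, a half step short of the major thirteenth (21), so this is minor.
(Equivalently, a compound minor sixth: a minor sixth plus an octave.)

minor thirteenth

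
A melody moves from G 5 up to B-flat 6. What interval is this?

minor 10th

G to B spans three letter names (G-A-B), plus an octave, so the interval is some kind of tenth.
A major tenth would be 16 semitones, but G5 to Bb6 is 15 — one semitone narrower, making it a minor tenth.
(Equivalently, a compound minor third: a minor third plus an octave.)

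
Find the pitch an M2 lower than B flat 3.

A flat 3

Two letter names down from B: A.
A major second spans 2 semitones, so from Bb3 the target pitch is Ab3.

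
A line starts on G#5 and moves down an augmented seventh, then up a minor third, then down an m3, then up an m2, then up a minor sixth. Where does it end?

Gbb5

G#5 down an augmented seventh → Ab4 (12 semitones).
Ab4 up a minor third → Cb5 (3 semitones).
Cb5 down a minor third → Ab4 (3 semitones).
Ab4 up a minor second → Bbb4 (1 semitone).
Up a minor sixth from Bbb4: Gbb5 (8 semitones up).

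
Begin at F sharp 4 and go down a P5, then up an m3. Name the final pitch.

A perfect fifth down from F#4 is B3.
Up a minor third from B3: D4 (3 semitones up).

D 4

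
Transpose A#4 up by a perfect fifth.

E#5

Counting five letter names up from A lands on E.
Moving 7 semitones up from A#4 (the size of a perfect fifth) reaches E#5.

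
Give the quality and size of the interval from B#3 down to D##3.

m6

Descending from B#3 to D##3 is the same interval as ascending D##3 to B#3.
D to B spans six letter names (D-E-F-G-A-B), so the interval is some kind of sixth.
At 8 semitones, D##3→B#3 falls one short of a major sixth: minor.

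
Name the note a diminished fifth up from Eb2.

Bbb2

The fifth takes the letter from E up to B.
A diminished fifth is 6 semitones; 6 semitones up from Eb2 gives Bbb2.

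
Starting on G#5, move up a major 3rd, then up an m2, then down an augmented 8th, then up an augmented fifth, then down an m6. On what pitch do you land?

B#4

Up a major third from G#5: B#5 (4 semitones up).
A minor second up from B#5 is C#6.
C#6 down an augmented octave → C5 (13 semitones).
C5 up an augmented fifth → G#5 (8 semitones).
G#5 down a minor sixth → B#4 (8 semitones).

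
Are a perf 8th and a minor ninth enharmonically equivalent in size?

A perfect octave spans 12 semitones; a minor ninth spans 13 semitones. They differ by 1.

No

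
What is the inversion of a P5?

perfect fourth

Inverted interval numbers add to nine, so a fifth pairs with a fourth (5 + 4 = 9).
The quality also flips — perfect stays perfect — giving a perfect fourth.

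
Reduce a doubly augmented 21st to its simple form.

AA7

Take out 2 octaves (14 from the number): 21 − 14 = 7.
So a doubly augmented twenty-first is 2 octaves plus a doubly augmented seventh. The quality is unchanged.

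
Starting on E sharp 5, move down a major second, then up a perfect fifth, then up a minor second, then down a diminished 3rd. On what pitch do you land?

G double-sharp 5

Down a major second from E#5: D#5 (2 semitones down).
A perfect fifth up from D#5 is A#5.
A minor second up from A#5 is B5.
B5 down a diminished third → G##5 (2 semitones).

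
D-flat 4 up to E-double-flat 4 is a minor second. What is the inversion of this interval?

major 7th

Interval numbers invert to sum to nine: 2 + 7 = 9, so a second inverts to a seventh.
Quality inverts too: minor becomes major. That makes the inversion a major seventh.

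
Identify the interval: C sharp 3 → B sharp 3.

M7

C to B spans seven letter names (C-D-E-F-G-A-B): a seventh.
The major seventh spans 11 semitones, and C#3 to B#3 is exactly 11 semitones — so this is a major seventh.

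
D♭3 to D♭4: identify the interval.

D to D is the same letter name, plus an octave: an octave.
The perfect octave spans 12 semitones, and Db3 to Db4 is exactly 12 semitones — so this is a perfect octave.

P8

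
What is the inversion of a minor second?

Interval numbers invert to sum to nine: 2 + 7 = 9, so a second inverts to a seventh.
Quality inverts too: minor becomes major. That makes the inversion a major seventh.

major seventh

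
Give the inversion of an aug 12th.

diminished fourth

First reduce the compound augmented twelfth to its simple form, an augmented fifth.
Interval numbers invert to sum to nine: 5 + 4 = 9, so a fifth inverts to a fourth.
And augmented becomes diminished under inversion, so we get a diminished fourth.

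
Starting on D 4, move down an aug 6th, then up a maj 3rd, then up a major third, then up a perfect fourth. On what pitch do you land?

F 4

Down an augmented sixth from D4: Fb3 (10 semitones down).
Up a major third from Fb3: Ab3 (4 semitones up).
Up a major third from Ab3: C4 (4 semitones up).
C4 up a perfect fourth → F4 (5 semitones).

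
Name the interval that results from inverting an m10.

First reduce the compound minor tenth to its simple form, a minor third.
Inverted interval numbers add to nine, so a third pairs with a sixth (3 + 6 = 9).
The quality also flips — minor becomes major — giving a major sixth.

major sixth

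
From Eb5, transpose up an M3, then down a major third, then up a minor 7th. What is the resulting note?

Db6

Eb5 up a major third → G5 (4 semitones).
G5 down a major third → Eb5 (4 semitones).
Up a minor seventh from Eb5: Db6 (10 semitones up).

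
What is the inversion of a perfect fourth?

perfect fifth

Interval numbers invert to sum to nine: 4 + 5 = 9, so a fourth inverts to a fifth.
The quality also flips — perfect stays perfect — giving a perfect fifth.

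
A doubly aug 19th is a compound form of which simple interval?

Each octave removed subtracts seven from the number: 19 − 14 = 5.
So a doubly augmented nineteenth is 2 octaves plus a doubly augmented fifth. The quality is unchanged.

doubly augmented fifth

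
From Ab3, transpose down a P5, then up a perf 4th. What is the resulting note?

Gb3

Ab3 down a perfect fifth → Db3 (7 semitones).
Up a perfect fourth from Db3: Gb3 (5 semitones up).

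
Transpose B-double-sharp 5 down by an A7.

Counting seven letter names down from B lands on C.
Moving 12 semitones down from B##5 (the size of an augmented seventh) reaches C#5.

C-sharp 5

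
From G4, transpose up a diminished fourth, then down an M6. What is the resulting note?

Up a diminished fourth from G4: Cb5 (4 semitones up).
Down a major sixth from Cb5: Ebb4 (9 semitones down).

Ebb4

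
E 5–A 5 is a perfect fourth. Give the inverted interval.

perfect 5th

Interval numbers invert to sum to nine: 4 + 5 = 9, so a fourth inverts to a fifth.
And perfect stays perfect under inversion, so we get a perfect fifth.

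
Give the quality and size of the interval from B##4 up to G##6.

minor 13th

B to G spans six letter names (B-C-D-E-F-G), plus an octave — that makes it a thirteenth of some quality.
A major thirteenth would be 21 semitones, but B##4 to G##6 is 20 — one semitone narrower, making it a minor thirteenth.
(Equivalently, a compound minor sixth: a minor sixth plus an octave.)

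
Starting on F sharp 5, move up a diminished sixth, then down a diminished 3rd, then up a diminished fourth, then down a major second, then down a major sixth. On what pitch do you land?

F flat 5

A diminished sixth up from F#5 is Db6.
Db6 down a diminished third → B5 (2 semitones).
Up a diminished fourth from B5: Eb6 (4 semitones up).
Eb6 down a major second → Db6 (2 semitones).
A major sixth down from Db6 is Fb5.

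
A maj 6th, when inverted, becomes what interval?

Inverted interval numbers add to nine, so a sixth pairs with a third (6 + 3 = 9).
Quality inverts too: major becomes minor. That makes the inversion a minor third.

m3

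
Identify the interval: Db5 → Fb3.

Descending from Db5 to Fb3 is the same interval as ascending Fb3 to Db5.
F to D spans six letter names (F-G-A-B-C-D), plus an octave: a thirteenth.
Fb3 to Db5 is 21 semitones, matching the major thirteenth exactly, so the quality is major.
(Equivalently, a compound major sixth: a major sixth plus an octave.)

major thirteenth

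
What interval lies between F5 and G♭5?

F to G spans two letter names (F-G): a second.
At 1 semitone, F5→Gb5 falls one short of a major second: minor.

minor second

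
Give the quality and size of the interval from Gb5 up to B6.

augmented tenth

G to B spans three letter names (G-A-B), plus an octave — that makes it a tenth of some quality.
The major tenth is 16 semitones; here we have 17, one semitone wider: augmented.
(Equivalently, a compound augmented third: an augmented third plus an octave.)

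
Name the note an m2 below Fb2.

Eb2

Counting two letter names down from F lands on E.
A minor second is 1 semitone; 1 semitone down from Fb2 gives Eb2.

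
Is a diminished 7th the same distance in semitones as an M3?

A diminished seventh is 9 semitones but a major third is 4 semitones — different sizes.

No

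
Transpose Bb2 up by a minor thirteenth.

Gb4

The thirteenth's letter: B up six letter names plus an octave → G.
A minor thirteenth is 20 semitones; 20 semitones up from Bb2 gives Gb4.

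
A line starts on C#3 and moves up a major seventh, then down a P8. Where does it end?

B#2

C#3 up a major seventh → B#3 (11 semitones).
B#3 down a perfect octave → B#2 (12 semitones).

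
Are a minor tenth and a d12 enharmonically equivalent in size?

A minor tenth spans 15 semitones; a diminished twelfth spans 18 semitones. They differ by 3.

No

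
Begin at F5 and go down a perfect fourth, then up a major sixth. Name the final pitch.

A5

F5 down a perfect fourth → C5 (5 semitones).
C5 up a major sixth → A5 (9 semitones).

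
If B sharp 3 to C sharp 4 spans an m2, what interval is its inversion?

major 7th

The rule of nine gives the new number: 9 − 2 = 7, so a second becomes a seventh.
Quality inverts too: minor becomes major. That makes the inversion a major seventh.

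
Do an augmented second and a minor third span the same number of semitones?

Yes

An augmented second = 3 semitones = a minor third; enharmonically equal.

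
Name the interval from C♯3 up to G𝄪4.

augmented twelfth

C to G spans five letter names (C-D-E-F-G), plus an octave: a twelfth.
C#3 to G##4 spans 20 semitones — one semitone wider than the perfect twelfth (19) — giving an augmented twelfth.
(Equivalently, a compound augmented fifth: an augmented fifth plus an octave.)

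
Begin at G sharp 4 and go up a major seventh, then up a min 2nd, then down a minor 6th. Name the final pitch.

Up a major seventh from G#4: F##5 (11 semitones up).
A minor second up from F##5 is G#5.
G#5 down a minor sixth → B#4 (8 semitones).

B sharp 4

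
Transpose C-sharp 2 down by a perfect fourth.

G-sharp 1

Four letter names down from C: G.
Moving 5 semitones down from C#2 (the size of a perfect fourth) reaches G#1.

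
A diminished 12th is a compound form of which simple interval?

Subtracting seven from the interval number removes an octave: 12 − 7 = 5.
That makes a diminished twelfth a compound diminished fifth — an octave plus a diminished fifth.

diminished 5th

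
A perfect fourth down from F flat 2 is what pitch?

Counting four letter names down from F lands on C.
A perfect fourth spans 5 semitones, so from Fb2 the target pitch is Cb2.

C flat 2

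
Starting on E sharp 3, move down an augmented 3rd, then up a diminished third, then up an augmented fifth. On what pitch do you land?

B flat 3

An augmented third down from E#3 is C3.
A diminished third up from C3 is Ebb3.
An augmented fifth up from Ebb3 is Bb3.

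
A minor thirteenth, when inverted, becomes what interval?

M3

First reduce the compound minor thirteenth to its simple form, a minor sixth.
Inverted interval numbers add to nine, so a sixth pairs with a third (6 + 3 = 9).
The quality also flips — minor becomes major — giving a major third.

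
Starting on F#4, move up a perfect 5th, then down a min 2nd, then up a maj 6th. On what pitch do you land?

F#4 up a perfect fifth → C#5 (7 semitones).
A minor second down from C#5 is B#4.
A major sixth up from B#4 is G##5.

G##5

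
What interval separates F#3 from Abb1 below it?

Descending from F#3 to Abb1 is the same interval as ascending Abb1 to F#3.
A to F spans six letter names (A-B-C-D-E-F), plus an octave — that makes it a thirteenth of some quality.
A major thirteenth would be 21 semitones; Abb1 to F#3 is 23, two semitones wider, so the interval is doubly augmented.
(Equivalently, a compound doubly augmented sixth: a doubly augmented sixth plus an octave.)

doubly augmented thirteenth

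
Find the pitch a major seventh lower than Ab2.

Counting seven letter names down from A lands on B.
Moving 11 semitones down from Ab2 (the size of a major seventh) reaches Bbb1.

Bbb1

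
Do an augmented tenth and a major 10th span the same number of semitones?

No

An augmented tenth is 17 semitones but a major tenth is 16 semitones — different sizes.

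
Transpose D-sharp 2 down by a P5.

Five letter names down from D: G.
A perfect fifth spans 7 semitones, so from D#2 the target pitch is G#1.

G-sharp 1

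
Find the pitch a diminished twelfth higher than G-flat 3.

Counting five letter names plus an octave up from G lands on D.
A diminished twelfth spans 18 semitones, so from Gb3 the target pitch is Dbb5.

D-double-flat 5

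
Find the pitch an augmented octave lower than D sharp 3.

D 2

An octave keeps the letter name D, an octave down from D.
Moving 13 semitones down from D#3 (the size of an augmented octave) reaches D2.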